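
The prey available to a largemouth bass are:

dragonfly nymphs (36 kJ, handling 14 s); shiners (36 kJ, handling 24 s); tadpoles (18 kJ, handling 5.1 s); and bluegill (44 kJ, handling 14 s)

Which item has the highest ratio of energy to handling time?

tadpoles

In descending order of E/h:
tadpoles: 18/5.1 = 3.53 kJ/s
bluegill: 44/14 = 3.14 kJ/s
dragonfly nymphs: 36/14 = 2.57 kJ/s
shiners: 36/24 = 1.5 kJ/s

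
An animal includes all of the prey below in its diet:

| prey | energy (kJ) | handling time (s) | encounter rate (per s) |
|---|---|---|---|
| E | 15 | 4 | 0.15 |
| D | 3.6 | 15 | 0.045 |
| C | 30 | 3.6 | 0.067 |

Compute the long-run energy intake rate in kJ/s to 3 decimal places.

1.757 kJ/s

R = (0.15×15 + 0.045×3.6 + 0.067×30) / (1 + 0.15×4 + 0.045×15 + 0.067×3.6) = 4.422/2.516 = 1.757 kJ/s.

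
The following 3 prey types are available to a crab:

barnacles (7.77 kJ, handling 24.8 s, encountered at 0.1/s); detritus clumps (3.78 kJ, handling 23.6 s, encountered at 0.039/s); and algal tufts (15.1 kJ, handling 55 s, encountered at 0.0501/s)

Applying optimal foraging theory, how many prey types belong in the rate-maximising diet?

Rank by E/h (kJ/s): barnacles 0.313, algal tufts 0.275, detritus clumps 0.16. Include each in turn until the next type's E/h falls below the running intake rate.
Rate on top 1: 0.2233. algal tufts: 0.275 > 0.2233 → include.
Rate on top 2: 0.2459. detritus clumps: 0.16 < 0.2459 → exclude; stop.
Optimal diet: barnacles, algal tufts — 2 of 3 types.

2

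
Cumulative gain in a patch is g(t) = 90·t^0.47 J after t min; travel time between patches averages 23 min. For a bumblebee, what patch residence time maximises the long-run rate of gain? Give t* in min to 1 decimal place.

By the marginal value theorem, leave when the instantaneous gain rate g'(t) equals the habitat-wide average g(t)/(T + t).
g'(t) = 0.47·90·t^-0.53. Setting 0.47·90·t^-0.53 = 90·t^0.47/(23+t) gives 0.47(23+t) = t, so 0.53·t = 0.47×23.
t* = 0.47×23/0.53 = 20.4 min.

20.4 min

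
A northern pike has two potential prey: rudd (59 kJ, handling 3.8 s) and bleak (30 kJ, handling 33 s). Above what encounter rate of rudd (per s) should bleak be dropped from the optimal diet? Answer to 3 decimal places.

0.016 per s

Drop bleak once their profitability E₂/h₂ falls below the rate achievable on rudd alone: E₂/h₂ = λE₁/(1 + λh₁).
Solve for λ: λE₁h₂ = E₂(1 + λh₁) → λ(E₁h₂ − E₂h₁) = E₂ → λ = E₂/(E₁h₂ − E₂h₁).
λ = 30/(59×33 − 30×3.8) = 30/1833 = 0.01637 per s.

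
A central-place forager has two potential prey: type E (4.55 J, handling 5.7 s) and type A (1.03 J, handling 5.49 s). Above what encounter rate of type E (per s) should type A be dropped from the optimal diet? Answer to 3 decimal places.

At the threshold, the rate on type E alone equals the profitability of type A: λ·4.55/(1 + λ·5.7) = 1.03/5.49 = 0.1876.
Rearranging, λ(4.55 − 0.1876×5.7) = 0.1876, so λ = 0.1876/3.481 = 0.0539 per s.

0.054 per s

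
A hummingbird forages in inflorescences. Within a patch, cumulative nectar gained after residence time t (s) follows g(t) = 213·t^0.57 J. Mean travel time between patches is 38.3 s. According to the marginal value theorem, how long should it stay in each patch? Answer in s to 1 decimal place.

By the marginal value theorem, leave when the instantaneous gain rate g'(t) equals the habitat-wide average g(t)/(T + t).
g'(t) = 0.57·213·t^-0.43. Setting 0.57·213·t^-0.43 = 213·t^0.57/(38.3+t) gives 0.57(38.3+t) = t, so 0.43·t = 0.57×38.3.
t* = 0.57×38.3/0.43 = 50.77 s.

50.8 s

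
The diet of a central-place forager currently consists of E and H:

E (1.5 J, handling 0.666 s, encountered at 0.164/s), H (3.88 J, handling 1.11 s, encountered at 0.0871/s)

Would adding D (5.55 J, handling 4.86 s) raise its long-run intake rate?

Current rate: (0.164×1.5 + 0.0871×3.88)/(1 + 0.164×0.666 + 0.0871×1.11) = 0.4842 J/s.
D: E/h = 5.55/4.86 = 1.142 J/s.
Since 1.142 > R, including D increases the long-run rate.

Yes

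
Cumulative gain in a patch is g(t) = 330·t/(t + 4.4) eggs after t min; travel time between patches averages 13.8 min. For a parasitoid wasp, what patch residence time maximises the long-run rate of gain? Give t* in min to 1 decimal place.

Optimal t* satisfies g'(t*) = g(t*)/(T + t*).
g'(t) = 330·4.4/(t + 4.4)². Setting 330·4.4/(t+4.4)² = 330t/[(t+4.4)(13.8+t)] gives 4.4(13.8+t) = t(t+4.4), so t² = 4.4×13.8 = 60.72.
t* = √60.72 = 7.792 min.

7.8 min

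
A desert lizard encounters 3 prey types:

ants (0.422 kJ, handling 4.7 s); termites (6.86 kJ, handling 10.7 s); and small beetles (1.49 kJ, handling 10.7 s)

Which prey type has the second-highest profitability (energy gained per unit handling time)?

small beetles

Profitability E/h (kJ/s): ants = 0.422/4.7 = 0.0898, termites = 6.86/10.7 = 0.641, small beetles = 1.49/10.7 = 0.139.
Ranked: termites > small beetles > ants.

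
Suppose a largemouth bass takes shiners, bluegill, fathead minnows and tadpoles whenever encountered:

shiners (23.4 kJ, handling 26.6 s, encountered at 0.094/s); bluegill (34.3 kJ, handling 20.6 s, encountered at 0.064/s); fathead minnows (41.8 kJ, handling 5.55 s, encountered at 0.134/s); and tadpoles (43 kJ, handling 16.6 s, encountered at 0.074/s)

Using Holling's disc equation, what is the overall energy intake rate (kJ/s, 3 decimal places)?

Energy encountered per unit search time: 0.094×23.4 + 0.064×34.3 + 0.134×41.8 + 0.074×43 = 13.18 kJ/s.
Handling time per unit search time: 0.094×26.6 + 0.064×20.6 + 0.134×5.55 + 0.074×16.6 = 5.791.
Rate = 13.18/(1 + 5.791) = 1.941 kJ/s.

1.941 kJ/s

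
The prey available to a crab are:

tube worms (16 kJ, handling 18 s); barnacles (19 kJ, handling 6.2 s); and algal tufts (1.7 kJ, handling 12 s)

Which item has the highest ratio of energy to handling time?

In descending order of E/h:
barnacles: 19/6.2 = 3.06 kJ/s
tube worms: 16/18 = 0.889 kJ/s
algal tufts: 1.7/12 = 0.142 kJ/s

barnacles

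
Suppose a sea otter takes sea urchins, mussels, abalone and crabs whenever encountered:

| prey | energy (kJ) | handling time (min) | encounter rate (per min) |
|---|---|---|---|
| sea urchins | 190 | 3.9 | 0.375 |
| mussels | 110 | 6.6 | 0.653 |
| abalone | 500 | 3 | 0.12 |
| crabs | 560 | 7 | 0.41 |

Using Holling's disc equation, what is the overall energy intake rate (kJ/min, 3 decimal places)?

R = (0.375×190 + 0.653×110 + 0.12×500 + 0.41×560) / (1 + 0.375×3.9 + 0.653×6.6 + 0.12×3 + 0.41×7) = 432.7/10 = 43.26 kJ/min.

43.258 kJ/min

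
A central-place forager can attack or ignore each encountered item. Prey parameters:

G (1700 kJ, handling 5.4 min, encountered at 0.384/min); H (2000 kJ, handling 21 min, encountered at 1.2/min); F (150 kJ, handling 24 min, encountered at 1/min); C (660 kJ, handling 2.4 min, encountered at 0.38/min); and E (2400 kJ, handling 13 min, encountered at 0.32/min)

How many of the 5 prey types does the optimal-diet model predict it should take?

2

E/h in descending order: G 315, C 275, E 185, H 95.2, F 6.25 kJ/min. The optimal diet is the largest prefix of this list for which every included type satisfies E_i/h_i > R on the types above it.
Rate on top 1: 212.4. C: 275 > 212.4 → include.
Rate on top 2: 226.7. E: 185 < 226.7 → exclude; stop.
Optimal diet: G, C — 2 of 5 types.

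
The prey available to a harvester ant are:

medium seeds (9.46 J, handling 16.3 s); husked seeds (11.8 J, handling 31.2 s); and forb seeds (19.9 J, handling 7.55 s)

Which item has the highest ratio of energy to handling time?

forb seeds

In descending order of E/h:
forb seeds: 19.9/7.55 = 2.64 J/s
medium seeds: 9.46/16.3 = 0.58 J/s
husked seeds: 11.8/31.2 = 0.378 J/s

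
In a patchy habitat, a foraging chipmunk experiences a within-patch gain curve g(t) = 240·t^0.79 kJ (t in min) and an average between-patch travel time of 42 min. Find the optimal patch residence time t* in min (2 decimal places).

158.00 min

By the marginal value theorem, leave when the instantaneous gain rate g'(t) equals the habitat-wide average g(t)/(T + t).
g'(t) = 0.79·240·t^-0.21. Setting 0.79·240·t^-0.21 = 240·t^0.79/(42+t) gives 0.79(42+t) = t, so 0.21·t = 0.79×42.
t* = 0.79×42/0.21 = 158 min.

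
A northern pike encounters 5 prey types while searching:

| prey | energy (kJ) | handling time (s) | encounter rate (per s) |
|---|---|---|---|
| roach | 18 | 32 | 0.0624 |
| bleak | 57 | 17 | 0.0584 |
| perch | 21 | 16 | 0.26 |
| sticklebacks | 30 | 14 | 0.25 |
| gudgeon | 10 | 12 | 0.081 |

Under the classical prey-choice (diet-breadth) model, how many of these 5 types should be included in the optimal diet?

Rank by E/h (kJ/s): bleak 3.35, sticklebacks 2.14, perch 1.31, gudgeon 0.833, roach 0.562. Include each in turn until the next type's E/h falls below the running intake rate.
Rate on top 1: 1.67. sticklebacks: 2.14 > 1.67 → include.
Rate on top 2: 1.971. perch: 1.31 < 1.971 → exclude; stop.
Optimal diet: bleak, sticklebacks — 2 of 5 types.

2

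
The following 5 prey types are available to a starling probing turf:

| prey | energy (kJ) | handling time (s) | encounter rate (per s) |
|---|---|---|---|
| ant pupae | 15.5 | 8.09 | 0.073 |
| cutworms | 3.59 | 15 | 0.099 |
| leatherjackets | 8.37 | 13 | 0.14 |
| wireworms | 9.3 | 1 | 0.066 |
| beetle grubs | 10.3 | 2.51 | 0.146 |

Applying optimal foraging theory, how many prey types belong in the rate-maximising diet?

Rank by E/h (kJ/s): wireworms 9.3, beetle grubs 4.1, ant pupae 1.92, leatherjackets 0.644, cutworms 0.239. Include each in turn until the next type's E/h falls below the running intake rate.
Rate on top 1: 0.5758. beetle grubs: 4.1 > 0.5758 → include.
Rate on top 2: 1.478. ant pupae: 1.92 > 1.478 → include.
Rate on top 3: 1.606. leatherjackets: 0.644 < 1.606 → exclude; stop.
Optimal diet: wireworms, beetle grubs, ant pupae — 3 of 5 types.

3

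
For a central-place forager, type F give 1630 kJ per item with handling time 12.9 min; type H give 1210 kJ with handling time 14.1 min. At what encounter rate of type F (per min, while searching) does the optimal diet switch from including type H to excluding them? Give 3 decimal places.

0.164 per min

The zero-one rule: include type H iff E₂/h₂ > λE₁/(1+λh₁). Equality gives the switch point.
λE₁h₂ = E₂ + λE₂h₁ ⇒ λ = E₂/(E₁h₂ − E₂h₁) = 1210/(2.298e+04 − 1.561e+04) = 0.1641 per min.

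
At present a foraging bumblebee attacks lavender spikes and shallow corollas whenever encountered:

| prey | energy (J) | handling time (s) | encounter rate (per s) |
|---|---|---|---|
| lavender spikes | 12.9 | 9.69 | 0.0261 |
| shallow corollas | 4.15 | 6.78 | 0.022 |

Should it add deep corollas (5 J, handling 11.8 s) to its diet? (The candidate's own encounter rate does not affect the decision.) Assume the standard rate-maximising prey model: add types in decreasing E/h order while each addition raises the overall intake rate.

Yes

Current rate: (0.0261×12.9 + 0.022×4.15)/(1 + 0.0261×9.69 + 0.022×6.78) = 0.3053 J/s.
Profitability of deep corollas: 5/11.8 = 0.4237 J/s.
0.4237 > 0.3053, so adding deep corollas raises the average — include it.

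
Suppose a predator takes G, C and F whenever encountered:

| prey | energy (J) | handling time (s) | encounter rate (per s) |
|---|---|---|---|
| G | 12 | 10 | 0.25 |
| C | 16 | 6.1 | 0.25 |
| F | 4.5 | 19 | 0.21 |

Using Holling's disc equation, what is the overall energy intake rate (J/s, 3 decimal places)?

0.881 J/s

Energy encountered per unit search time: 0.25×12 + 0.25×16 + 0.21×4.5 = 7.945 J/s.
Handling time per unit search time: 0.25×10 + 0.25×6.1 + 0.21×19 = 8.015.
Rate = 7.945/(1 + 8.015) = 0.8813 J/s.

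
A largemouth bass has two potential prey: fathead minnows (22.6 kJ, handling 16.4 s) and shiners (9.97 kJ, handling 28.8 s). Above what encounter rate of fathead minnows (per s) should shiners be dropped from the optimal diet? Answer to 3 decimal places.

0.020 per s

The zero-one rule: include shiners iff E₂/h₂ > λE₁/(1+λh₁). Equality gives the switch point.
λE₁h₂ = E₂ + λE₂h₁ ⇒ λ = E₂/(E₁h₂ − E₂h₁) = 9.97/(650.9 − 163.5) = 0.02046 per s.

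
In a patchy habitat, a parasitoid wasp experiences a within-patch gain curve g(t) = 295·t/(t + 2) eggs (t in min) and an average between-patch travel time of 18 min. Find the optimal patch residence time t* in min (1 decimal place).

6.0 min

Maximise g(t)/(T+t): set derivative to zero → g'(t)(T+t) = g(t).
g'(t) = 295·2/(t + 2)². Setting 295·2/(t+2)² = 295t/[(t+2)(18+t)] gives 2(18+t) = t(t+2), so t² = 2×18 = 36.
t* = √36 = 6 min.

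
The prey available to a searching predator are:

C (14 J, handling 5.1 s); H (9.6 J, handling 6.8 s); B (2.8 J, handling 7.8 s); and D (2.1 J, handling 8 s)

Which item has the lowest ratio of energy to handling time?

D

In descending order of E/h:
C: 14/5.1 = 2.75 J/s
H: 9.6/6.8 = 1.41 J/s
B: 2.8/7.8 = 0.359 J/s
D: 2.1/8 = 0.263 J/s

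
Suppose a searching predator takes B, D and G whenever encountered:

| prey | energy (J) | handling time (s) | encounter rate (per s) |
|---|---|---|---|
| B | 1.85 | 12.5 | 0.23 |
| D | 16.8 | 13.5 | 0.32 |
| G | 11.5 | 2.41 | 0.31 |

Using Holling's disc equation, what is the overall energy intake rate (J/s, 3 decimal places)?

R = Σλ_iE_i / (1 + Σλ_ih_i)
Numerator: 0.23×1.85 + 0.32×16.8 + 0.31×11.5 = 9.367
Denominator: 1 + 0.23×12.5 + 0.32×13.5 + 0.31×2.41 = 8.942
R = 9.367/8.942 = 1.047 J/s

1.047 J/s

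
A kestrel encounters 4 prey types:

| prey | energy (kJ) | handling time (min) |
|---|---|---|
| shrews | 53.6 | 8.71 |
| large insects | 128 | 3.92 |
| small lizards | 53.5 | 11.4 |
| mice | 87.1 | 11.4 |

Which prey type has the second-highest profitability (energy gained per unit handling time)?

mice

In descending order of E/h:
large insects: 128/3.92 = 32.7 kJ/min
mice: 87.1/11.4 = 7.64 kJ/min
shrews: 53.6/8.71 = 6.15 kJ/min
small lizards: 53.5/11.4 = 4.69 kJ/min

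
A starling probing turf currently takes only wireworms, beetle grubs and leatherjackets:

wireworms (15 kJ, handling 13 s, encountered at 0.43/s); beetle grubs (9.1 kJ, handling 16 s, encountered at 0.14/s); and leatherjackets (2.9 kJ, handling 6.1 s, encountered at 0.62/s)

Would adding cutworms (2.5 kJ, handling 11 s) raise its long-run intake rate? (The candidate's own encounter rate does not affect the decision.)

No

On wireworms, beetle grubs and leatherjackets alone, R = ΣλE/(1+Σλh) = 9.522/12.61 = 0.755 kJ/s.
cutworms: E/h = 2.5/11 = 0.2273 kJ/s.
Since 0.2273 < R, time spent handling cutworms is better spent searching.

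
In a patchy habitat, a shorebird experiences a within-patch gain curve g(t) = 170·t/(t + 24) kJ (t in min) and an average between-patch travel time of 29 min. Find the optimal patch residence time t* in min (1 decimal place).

26.4 min

Optimal t* satisfies g'(t*) = g(t*)/(T + t*).
g'(t) = 170·24/(t + 24)². Setting 170·24/(t+24)² = 170t/[(t+24)(29+t)] gives 24(29+t) = t(t+24), so t² = 24×29 = 696.
t* = √696 = 26.38 min.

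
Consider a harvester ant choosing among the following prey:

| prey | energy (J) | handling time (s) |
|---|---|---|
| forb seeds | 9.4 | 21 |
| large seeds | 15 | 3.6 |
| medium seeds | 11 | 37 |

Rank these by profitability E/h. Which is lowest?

medium seeds

Profitability E/h (J/s): forb seeds = 9.4/21 = 0.448, large seeds = 15/3.6 = 4.17, medium seeds = 11/37 = 0.297.
Ranked: large seeds > forb seeds > medium seeds.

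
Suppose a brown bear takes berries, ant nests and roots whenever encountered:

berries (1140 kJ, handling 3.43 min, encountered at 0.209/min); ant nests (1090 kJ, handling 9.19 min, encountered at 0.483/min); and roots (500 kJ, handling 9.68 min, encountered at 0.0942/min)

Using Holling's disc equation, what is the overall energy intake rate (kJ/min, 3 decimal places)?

R = (0.209×1140 + 0.483×1090 + 0.0942×500) / (1 + 0.209×3.43 + 0.483×9.19 + 0.0942×9.68) = 811.8/7.067 = 114.9 kJ/min.

114.868 kJ/min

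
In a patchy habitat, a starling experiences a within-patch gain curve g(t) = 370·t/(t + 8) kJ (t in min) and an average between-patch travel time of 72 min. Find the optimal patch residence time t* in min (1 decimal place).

24.0 min

Optimal t* satisfies g'(t*) = g(t*)/(T + t*).
g'(t) = 370·8/(t + 8)². Setting 370·8/(t+8)² = 370t/[(t+8)(72+t)] gives 8(72+t) = t(t+8), so t² = 8×72 = 576.
t* = √576 = 24 min.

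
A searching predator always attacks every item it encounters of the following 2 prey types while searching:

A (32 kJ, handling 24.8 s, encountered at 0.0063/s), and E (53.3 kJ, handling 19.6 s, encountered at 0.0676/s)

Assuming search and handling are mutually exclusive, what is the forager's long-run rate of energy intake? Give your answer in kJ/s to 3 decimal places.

R = (0.0063×32 + 0.0676×53.3) / (1 + 0.0063×24.8 + 0.0676×19.6) = 3.805/2.481 = 1.533 kJ/s.

1.533 kJ/s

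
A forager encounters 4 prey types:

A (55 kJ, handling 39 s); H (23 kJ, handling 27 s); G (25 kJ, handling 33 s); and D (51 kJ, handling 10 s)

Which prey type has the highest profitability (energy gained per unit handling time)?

D

Profitability E/h (kJ/s): A = 55/39 = 1.41, H = 23/27 = 0.852, G = 25/33 = 0.758, D = 51/10 = 5.1.
Ranked: D > A > H > G.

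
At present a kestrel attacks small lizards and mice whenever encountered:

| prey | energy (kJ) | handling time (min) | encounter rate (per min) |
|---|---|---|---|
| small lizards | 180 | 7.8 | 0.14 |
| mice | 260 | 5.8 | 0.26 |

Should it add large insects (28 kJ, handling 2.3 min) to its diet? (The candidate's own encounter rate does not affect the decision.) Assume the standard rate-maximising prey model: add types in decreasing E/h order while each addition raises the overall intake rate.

No

On small lizards and mice alone, R = ΣλE/(1+Σλh) = 92.8/3.6 = 25.78 kJ/min.
large insects: E/h = 28/2.3 = 12.17 kJ/min.
Since 12.17 < R, time spent handling large insects is better spent searching.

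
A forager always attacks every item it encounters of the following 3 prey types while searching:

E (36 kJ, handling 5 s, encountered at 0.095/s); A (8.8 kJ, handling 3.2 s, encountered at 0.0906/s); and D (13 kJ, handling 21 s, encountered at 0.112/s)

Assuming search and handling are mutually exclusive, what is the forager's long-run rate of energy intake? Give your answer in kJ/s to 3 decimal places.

1.378 kJ/s

R = (0.095×36 + 0.0906×8.8 + 0.112×13) / (1 + 0.095×5 + 0.0906×3.2 + 0.112×21) = 5.673/4.117 = 1.378 kJ/s.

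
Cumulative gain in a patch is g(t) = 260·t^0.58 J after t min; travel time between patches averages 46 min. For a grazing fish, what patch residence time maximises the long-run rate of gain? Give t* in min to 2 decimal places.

63.52 min

By the marginal value theorem, leave when the instantaneous gain rate g'(t) equals the habitat-wide average g(t)/(T + t).
g'(t) = 0.58·260·t^-0.42. Setting 0.58·260·t^-0.42 = 260·t^0.58/(46+t) gives 0.58(46+t) = t, so 0.42·t = 0.58×46.
t* = 0.58×46/0.42 = 63.52 min.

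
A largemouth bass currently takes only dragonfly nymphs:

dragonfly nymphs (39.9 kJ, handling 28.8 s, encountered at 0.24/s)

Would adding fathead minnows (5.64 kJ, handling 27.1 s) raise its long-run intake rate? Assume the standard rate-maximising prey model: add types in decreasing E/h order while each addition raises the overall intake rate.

No

Intake rate on the current diet: R = (0.24×39.9) / (1 + 0.24×28.8) = 9.576/7.912 = 1.21 kJ/s.
fathead minnows: E/h = 5.64/27.1 = 0.2081 kJ/s.
0.2081 < 1.21, so adding fathead minnows would lower the average — exclude it.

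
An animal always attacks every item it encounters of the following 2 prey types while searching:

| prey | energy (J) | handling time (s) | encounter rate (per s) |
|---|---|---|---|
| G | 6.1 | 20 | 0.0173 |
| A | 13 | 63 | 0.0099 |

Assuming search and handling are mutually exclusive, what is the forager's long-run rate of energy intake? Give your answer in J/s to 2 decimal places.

R = Σλ_iE_i / (1 + Σλ_ih_i)
Numerator: 0.0173×6.1 + 0.0099×13 = 0.2342
Denominator: 1 + 0.0173×20 + 0.0099×63 = 1.97
R = 0.2342/1.97 = 0.1189 J/s

0.12 J/s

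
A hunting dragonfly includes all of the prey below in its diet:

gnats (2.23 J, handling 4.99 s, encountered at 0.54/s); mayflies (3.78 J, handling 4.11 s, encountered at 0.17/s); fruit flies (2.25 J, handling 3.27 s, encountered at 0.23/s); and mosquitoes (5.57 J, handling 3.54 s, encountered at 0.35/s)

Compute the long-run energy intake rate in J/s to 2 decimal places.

0.68 J/s

R = Σλ_iE_i / (1 + Σλ_ih_i)
Numerator: 0.54×2.23 + 0.17×3.78 + 0.23×2.25 + 0.35×5.57 = 4.314
Denominator: 1 + 0.54×4.99 + 0.17×4.11 + 0.23×3.27 + 0.35×3.54 = 6.384
R = 4.314/6.384 = 0.6757 J/s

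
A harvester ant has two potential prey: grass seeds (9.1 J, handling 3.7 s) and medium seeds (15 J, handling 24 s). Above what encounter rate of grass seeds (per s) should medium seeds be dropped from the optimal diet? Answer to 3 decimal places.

0.092 per s

The zero-one rule: include medium seeds iff E₂/h₂ > λE₁/(1+λh₁). Equality gives the switch point.
λE₁h₂ = E₂ + λE₂h₁ ⇒ λ = E₂/(E₁h₂ − E₂h₁) = 15/(218.4 − 55.5) = 0.09208 per s.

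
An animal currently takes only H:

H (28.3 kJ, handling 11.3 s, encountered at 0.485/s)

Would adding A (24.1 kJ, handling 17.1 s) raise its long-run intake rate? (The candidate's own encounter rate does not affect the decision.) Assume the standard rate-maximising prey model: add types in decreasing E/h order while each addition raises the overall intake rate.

No

Current rate: (0.485×28.3)/(1 + 0.485×11.3) = 2.118 kJ/s.
A: E/h = 24.1/17.1 = 1.409 kJ/s.
Since 1.409 < R, time spent handling A is better spent searching.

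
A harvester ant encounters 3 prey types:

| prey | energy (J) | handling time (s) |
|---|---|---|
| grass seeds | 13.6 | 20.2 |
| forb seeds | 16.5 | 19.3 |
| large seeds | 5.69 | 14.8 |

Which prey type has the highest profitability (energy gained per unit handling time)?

forb seeds

Profitability E/h (J/s): grass seeds = 13.6/20.2 = 0.673, forb seeds = 16.5/19.3 = 0.855, large seeds = 5.69/14.8 = 0.384.
Ranked: forb seeds > grass seeds > large seeds.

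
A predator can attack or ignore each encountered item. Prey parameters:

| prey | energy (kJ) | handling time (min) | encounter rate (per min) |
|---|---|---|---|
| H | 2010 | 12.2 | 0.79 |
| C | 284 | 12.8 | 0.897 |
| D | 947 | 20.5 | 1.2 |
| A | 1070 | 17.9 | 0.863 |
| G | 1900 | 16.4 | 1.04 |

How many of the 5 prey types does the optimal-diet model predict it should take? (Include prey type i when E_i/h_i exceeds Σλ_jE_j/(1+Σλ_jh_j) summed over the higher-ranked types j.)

Rank by E/h (kJ/min): H 165, G 116, A 59.8, D 46.2, C 22.2. Include each in turn until the next type's E/h falls below the running intake rate.
Rate on top 1: 149.3. G: 116 < 149.3 → exclude; stop.
Optimal diet: H — 1 of 5 types.

1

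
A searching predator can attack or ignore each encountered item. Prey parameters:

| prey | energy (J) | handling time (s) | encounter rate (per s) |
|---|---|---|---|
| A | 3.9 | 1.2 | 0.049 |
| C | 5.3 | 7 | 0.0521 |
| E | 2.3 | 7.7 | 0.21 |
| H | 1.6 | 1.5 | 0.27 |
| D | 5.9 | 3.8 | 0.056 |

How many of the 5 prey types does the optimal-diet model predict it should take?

4

Rank by E/h (J/s): A 3.25, D 1.55, H 1.07, C 0.757, E 0.299. Include each in turn until the next type's E/h falls below the running intake rate.
Rate on top 1: 0.1805. D: 1.55 > 0.1805 → include.
Rate on top 2: 0.4101. H: 1.07 > 0.4101 → include.
Rate on top 3: 0.5687. C: 0.757 > 0.5687 → include.
Rate on top 4: 0.6024. E: 0.299 < 0.6024 → exclude; stop.
Optimal diet: A, D, H, C — 4 of 5 types.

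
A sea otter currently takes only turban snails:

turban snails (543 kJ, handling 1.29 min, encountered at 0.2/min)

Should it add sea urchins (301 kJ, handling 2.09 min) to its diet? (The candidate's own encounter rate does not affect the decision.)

On turban snails alone, R = ΣλE/(1+Σλh) = 108.6/1.258 = 86.33 kJ/min.
Profitability of sea urchins: 301/2.09 = 144 kJ/min.
144 > 86.33, so adding sea urchins raises the average — include it.

Yes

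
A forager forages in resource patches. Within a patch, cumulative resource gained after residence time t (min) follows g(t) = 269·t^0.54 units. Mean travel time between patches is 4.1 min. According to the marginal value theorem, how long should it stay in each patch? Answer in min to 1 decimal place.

Maximise g(t)/(T+t): set derivative to zero → g'(t)(T+t) = g(t).
g'(t) = 0.54·269·t^-0.46. Setting 0.54·269·t^-0.46 = 269·t^0.54/(4.1+t) gives 0.54(4.1+t) = t, so 0.46·t = 0.54×4.1.
t* = 0.54×4.1/0.46 = 4.813 min.

4.8 min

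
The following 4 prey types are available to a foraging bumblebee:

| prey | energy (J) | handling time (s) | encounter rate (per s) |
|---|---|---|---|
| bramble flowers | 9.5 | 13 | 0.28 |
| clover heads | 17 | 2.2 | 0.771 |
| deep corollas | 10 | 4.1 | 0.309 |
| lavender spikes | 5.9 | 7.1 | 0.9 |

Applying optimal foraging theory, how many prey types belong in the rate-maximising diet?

1

E/h in descending order: clover heads 7.73, deep corollas 2.44, lavender spikes 0.831, bramble flowers 0.731 J/s. The optimal diet is the largest prefix of this list for which every included type satisfies E_i/h_i > R on the types above it.
Rate on top 1: 4.861. deep corollas: 2.44 < 4.861 → exclude; stop.
Optimal diet: clover heads — 1 of 4 types.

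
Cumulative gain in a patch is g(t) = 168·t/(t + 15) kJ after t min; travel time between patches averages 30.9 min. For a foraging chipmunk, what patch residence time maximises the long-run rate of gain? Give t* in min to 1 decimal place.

Optimal t* satisfies g'(t*) = g(t*)/(T + t*).
g'(t) = 168·15/(t + 15)². Setting 168·15/(t+15)² = 168t/[(t+15)(30.9+t)] gives 15(30.9+t) = t(t+15), so t² = 15×30.9 = 463.5.
t* = √463.5 = 21.53 min.

21.5 min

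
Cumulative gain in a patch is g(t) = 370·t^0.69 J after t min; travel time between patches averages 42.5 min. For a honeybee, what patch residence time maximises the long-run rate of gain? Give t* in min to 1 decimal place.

94.6 min

Optimal t* satisfies g'(t*) = g(t*)/(T + t*).
g'(t) = 0.69·370·t^-0.31. Setting 0.69·370·t^-0.31 = 370·t^0.69/(42.5+t) gives 0.69(42.5+t) = t, so 0.31·t = 0.69×42.5.
t* = 0.69×42.5/0.31 = 94.6 min.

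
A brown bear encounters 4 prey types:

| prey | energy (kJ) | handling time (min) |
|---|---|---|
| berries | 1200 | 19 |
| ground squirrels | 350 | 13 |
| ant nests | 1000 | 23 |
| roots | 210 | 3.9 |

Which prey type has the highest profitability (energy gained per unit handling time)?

In descending order of E/h:
berries: 1200/19 = 63.2 kJ/min
roots: 210/3.9 = 53.8 kJ/min
ant nests: 1000/23 = 43.5 kJ/min
ground squirrels: 350/13 = 26.9 kJ/min

berries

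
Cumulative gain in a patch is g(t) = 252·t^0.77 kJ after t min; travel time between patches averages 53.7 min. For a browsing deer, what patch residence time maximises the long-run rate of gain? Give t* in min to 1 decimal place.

By the marginal value theorem, leave when the instantaneous gain rate g'(t) equals the habitat-wide average g(t)/(T + t).
g'(t) = 0.77·252·t^-0.23. Setting 0.77·252·t^-0.23 = 252·t^0.77/(53.7+t) gives 0.77(53.7+t) = t, so 0.23·t = 0.77×53.7.
t* = 0.77×53.7/0.23 = 179.8 min.

179.8 min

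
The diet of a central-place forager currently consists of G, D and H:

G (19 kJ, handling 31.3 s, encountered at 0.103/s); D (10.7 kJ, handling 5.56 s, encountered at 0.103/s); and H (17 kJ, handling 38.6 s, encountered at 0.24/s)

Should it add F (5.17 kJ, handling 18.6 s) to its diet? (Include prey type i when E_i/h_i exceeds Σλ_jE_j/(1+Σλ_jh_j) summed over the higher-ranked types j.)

No

Current rate: (0.103×19 + 0.103×10.7 + 0.24×17)/(1 + 0.103×31.3 + 0.103×5.56 + 0.24×38.6) = 0.5077 kJ/s.
F: E/h = 5.17/18.6 = 0.278 kJ/s.
Since 0.278 < R, time spent handling F is better spent searching.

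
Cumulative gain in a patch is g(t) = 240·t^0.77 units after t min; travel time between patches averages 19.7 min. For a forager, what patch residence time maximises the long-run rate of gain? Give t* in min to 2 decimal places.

Maximise g(t)/(T+t): set derivative to zero → g'(t)(T+t) = g(t).
g'(t) = 0.77·240·t^-0.23. Setting 0.77·240·t^-0.23 = 240·t^0.77/(19.7+t) gives 0.77(19.7+t) = t, so 0.23·t = 0.77×19.7.
t* = 0.77×19.7/0.23 = 65.95 min.

65.95 min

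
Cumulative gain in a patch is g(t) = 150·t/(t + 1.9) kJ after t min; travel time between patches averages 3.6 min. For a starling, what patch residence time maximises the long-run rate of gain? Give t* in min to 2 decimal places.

2.62 min

By the marginal value theorem, leave when the instantaneous gain rate g'(t) equals the habitat-wide average g(t)/(T + t).
g'(t) = 150·1.9/(t + 1.9)². Setting 150·1.9/(t+1.9)² = 150t/[(t+1.9)(3.6+t)] gives 1.9(3.6+t) = t(t+1.9), so t² = 1.9×3.6 = 6.84.
t* = √6.84 = 2.615 min.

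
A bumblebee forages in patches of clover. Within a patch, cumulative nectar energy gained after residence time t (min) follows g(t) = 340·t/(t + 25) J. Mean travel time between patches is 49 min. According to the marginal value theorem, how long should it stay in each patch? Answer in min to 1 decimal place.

35.0 min

Optimal t* satisfies g'(t*) = g(t*)/(T + t*).
g'(t) = 340·25/(t + 25)². Setting 340·25/(t+25)² = 340t/[(t+25)(49+t)] gives 25(49+t) = t(t+25), so t² = 25×49 = 1225.
t* = √1225 = 35 min.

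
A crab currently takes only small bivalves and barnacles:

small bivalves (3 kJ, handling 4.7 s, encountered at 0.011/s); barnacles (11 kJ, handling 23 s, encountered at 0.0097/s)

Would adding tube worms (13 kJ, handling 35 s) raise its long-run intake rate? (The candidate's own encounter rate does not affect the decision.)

Yes

Current rate: (0.011×3 + 0.0097×11)/(1 + 0.011×4.7 + 0.0097×23) = 0.1096 kJ/s.
tube worms: E/h = 13/35 = 0.3714 kJ/s.
Since 0.3714 > R, including tube worms increases the long-run rate.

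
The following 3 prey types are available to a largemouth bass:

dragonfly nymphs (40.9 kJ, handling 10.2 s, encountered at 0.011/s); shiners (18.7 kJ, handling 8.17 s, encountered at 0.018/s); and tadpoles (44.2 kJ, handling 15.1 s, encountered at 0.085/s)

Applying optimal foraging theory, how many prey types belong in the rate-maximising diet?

3

Rank by E/h (kJ/s): dragonfly nymphs 4.01, tadpoles 2.93, shiners 2.29. Include each in turn until the next type's E/h falls below the running intake rate.
Rate on top 1: 0.4045. tadpoles: 2.93 > 0.4045 → include.
Rate on top 2: 1.756. shiners: 2.29 > 1.756 → include.
Optimal diet: dragonfly nymphs, tadpoles, shiners — 3 of 3 types.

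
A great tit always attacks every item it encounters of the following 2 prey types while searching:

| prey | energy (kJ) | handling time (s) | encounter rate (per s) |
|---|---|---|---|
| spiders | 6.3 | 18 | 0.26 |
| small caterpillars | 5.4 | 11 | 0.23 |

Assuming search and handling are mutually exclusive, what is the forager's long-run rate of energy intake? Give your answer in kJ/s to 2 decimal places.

R = (0.26×6.3 + 0.23×5.4) / (1 + 0.26×18 + 0.23×11) = 2.88/8.21 = 0.3508 kJ/s.

0.35 kJ/s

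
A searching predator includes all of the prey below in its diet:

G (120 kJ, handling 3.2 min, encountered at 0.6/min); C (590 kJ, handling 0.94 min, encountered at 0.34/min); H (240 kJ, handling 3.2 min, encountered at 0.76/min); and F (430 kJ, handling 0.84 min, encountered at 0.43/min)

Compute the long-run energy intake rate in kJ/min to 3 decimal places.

Energy encountered per unit search time: 0.6×120 + 0.34×590 + 0.76×240 + 0.43×430 = 639.9 kJ/min.
Handling time per unit search time: 0.6×3.2 + 0.34×0.94 + 0.76×3.2 + 0.43×0.84 = 5.033.
Rate = 639.9/(1 + 5.033) = 106.1 kJ/min.

106.070 kJ/min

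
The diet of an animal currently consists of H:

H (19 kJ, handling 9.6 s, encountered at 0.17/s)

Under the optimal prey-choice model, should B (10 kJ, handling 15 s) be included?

No

On H alone, R = ΣλE/(1+Σλh) = 3.23/2.632 = 1.227 kJ/s.
Profitability of B: 10/15 = 0.6667 kJ/s.
0.6667 < 1.227, so adding B would lower the average — exclude it.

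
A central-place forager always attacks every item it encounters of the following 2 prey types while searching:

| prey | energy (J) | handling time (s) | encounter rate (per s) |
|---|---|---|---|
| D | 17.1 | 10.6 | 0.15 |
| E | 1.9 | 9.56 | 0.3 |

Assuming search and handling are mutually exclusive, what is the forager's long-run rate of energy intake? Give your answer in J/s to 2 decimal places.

0.57 J/s

R = Σλ_iE_i / (1 + Σλ_ih_i)
Numerator: 0.15×17.1 + 0.3×1.9 = 3.135
Denominator: 1 + 0.15×10.6 + 0.3×9.56 = 5.458
R = 3.135/5.458 = 0.5744 J/s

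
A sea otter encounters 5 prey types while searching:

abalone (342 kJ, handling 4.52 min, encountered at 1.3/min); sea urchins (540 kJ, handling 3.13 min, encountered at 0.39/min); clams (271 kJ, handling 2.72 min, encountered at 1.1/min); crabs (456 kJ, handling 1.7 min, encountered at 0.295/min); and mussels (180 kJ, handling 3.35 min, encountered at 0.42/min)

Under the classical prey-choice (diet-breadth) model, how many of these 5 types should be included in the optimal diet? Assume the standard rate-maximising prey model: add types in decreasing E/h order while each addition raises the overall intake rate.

Rank by E/h (kJ/min): crabs 268, sea urchins 173, clams 99.6, abalone 75.7, mussels 53.7. Include each in turn until the next type's E/h falls below the running intake rate.
Rate on top 1: 89.59. sea urchins: 173 > 89.59 → include.
Rate on top 2: 126.8. clams: 99.6 < 126.8 → exclude; stop.
Optimal diet: crabs, sea urchins — 2 of 5 types.

2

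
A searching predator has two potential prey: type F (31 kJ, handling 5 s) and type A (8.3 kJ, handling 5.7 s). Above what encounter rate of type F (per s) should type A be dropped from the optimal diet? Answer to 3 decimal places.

The zero-one rule: include type A iff E₂/h₂ > λE₁/(1+λh₁). Equality gives the switch point.
λE₁h₂ = E₂ + λE₂h₁ ⇒ λ = E₂/(E₁h₂ − E₂h₁) = 8.3/(176.7 − 41.5) = 0.06139 per s.

0.061 per s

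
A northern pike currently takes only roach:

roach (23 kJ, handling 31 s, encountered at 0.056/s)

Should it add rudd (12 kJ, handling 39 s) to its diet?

Intake rate on the current diet: R = (0.056×23) / (1 + 0.056×31) = 1.288/2.736 = 0.4708 kJ/s.
Profitability of rudd: 12/39 = 0.3077 kJ/s.
0.3077 < 0.4708, so adding rudd would lower the average — exclude it.

No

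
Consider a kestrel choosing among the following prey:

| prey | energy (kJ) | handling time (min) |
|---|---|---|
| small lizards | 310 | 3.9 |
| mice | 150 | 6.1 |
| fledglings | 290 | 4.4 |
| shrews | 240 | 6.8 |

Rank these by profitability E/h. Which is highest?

small lizards

Profitability E/h (kJ/min): small lizards = 310/3.9 = 79.5, mice = 150/6.1 = 24.6, fledglings = 290/4.4 = 65.9, shrews = 240/6.8 = 35.3.
Ranked: small lizards > fledglings > shrews > mice.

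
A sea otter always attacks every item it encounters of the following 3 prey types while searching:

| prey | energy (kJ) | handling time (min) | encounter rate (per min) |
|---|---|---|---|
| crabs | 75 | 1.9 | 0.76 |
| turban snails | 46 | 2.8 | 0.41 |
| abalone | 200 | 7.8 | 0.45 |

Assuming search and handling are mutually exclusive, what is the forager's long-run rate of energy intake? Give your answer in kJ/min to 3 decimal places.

R = (0.76×75 + 0.41×46 + 0.45×200) / (1 + 0.76×1.9 + 0.41×2.8 + 0.45×7.8) = 165.9/7.102 = 23.35 kJ/min.

23.354 kJ/min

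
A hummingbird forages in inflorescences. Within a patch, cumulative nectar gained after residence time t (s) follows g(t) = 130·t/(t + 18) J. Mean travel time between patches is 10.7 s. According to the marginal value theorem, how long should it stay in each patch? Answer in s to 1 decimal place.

Maximise g(t)/(T+t): set derivative to zero → g'(t)(T+t) = g(t).
g'(t) = 130·18/(t + 18)². Setting 130·18/(t+18)² = 130t/[(t+18)(10.7+t)] gives 18(10.7+t) = t(t+18), so t² = 18×10.7 = 192.6.
t* = √192.6 = 13.88 s.

13.9 s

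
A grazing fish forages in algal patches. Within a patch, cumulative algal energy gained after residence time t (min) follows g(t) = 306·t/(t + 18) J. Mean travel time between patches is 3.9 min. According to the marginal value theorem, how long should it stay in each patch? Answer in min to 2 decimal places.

8.38 min

Maximise g(t)/(T+t): set derivative to zero → g'(t)(T+t) = g(t).
g'(t) = 306·18/(t + 18)². Setting 306·18/(t+18)² = 306t/[(t+18)(3.9+t)] gives 18(3.9+t) = t(t+18), so t² = 18×3.9 = 70.2.
t* = √70.2 = 8.379 min.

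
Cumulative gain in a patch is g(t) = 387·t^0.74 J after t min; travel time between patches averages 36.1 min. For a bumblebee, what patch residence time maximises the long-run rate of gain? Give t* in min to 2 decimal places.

102.75 min

Optimal t* satisfies g'(t*) = g(t*)/(T + t*).
g'(t) = 0.74·387·t^-0.26. Setting 0.74·387·t^-0.26 = 387·t^0.74/(36.1+t) gives 0.74(36.1+t) = t, so 0.26·t = 0.74×36.1.
t* = 0.74×36.1/0.26 = 102.7 min.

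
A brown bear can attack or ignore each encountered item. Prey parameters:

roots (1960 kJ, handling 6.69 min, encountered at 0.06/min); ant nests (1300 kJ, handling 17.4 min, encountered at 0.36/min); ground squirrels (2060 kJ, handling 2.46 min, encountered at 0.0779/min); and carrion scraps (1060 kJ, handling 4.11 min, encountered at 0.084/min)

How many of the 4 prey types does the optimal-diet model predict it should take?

Profitabilities (E/h, kJ/min): ground squirrels 837, roots 293, carrion scraps 258, ant nests 74.7. Add prey in this order while the next type's profitability exceeds the intake rate on those already taken.
Rate on top 1: 134.7. roots: 293 > 134.7 → include.
Rate on top 2: 174.6. carrion scraps: 258 > 174.6 → include.
Rate on top 3: 189.4. ant nests: 74.7 < 189.4 → exclude; stop.
Optimal diet: ground squirrels, roots, carrion scraps — 3 of 4 types.

3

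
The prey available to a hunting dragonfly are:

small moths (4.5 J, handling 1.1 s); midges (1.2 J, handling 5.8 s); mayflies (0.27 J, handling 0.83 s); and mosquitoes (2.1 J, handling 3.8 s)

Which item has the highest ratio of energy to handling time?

In descending order of E/h:
small moths: 4.5/1.1 = 4.09 J/s
mosquitoes: 2.1/3.8 = 0.553 J/s
mayflies: 0.27/0.83 = 0.325 J/s
midges: 1.2/5.8 = 0.207 J/s

small moths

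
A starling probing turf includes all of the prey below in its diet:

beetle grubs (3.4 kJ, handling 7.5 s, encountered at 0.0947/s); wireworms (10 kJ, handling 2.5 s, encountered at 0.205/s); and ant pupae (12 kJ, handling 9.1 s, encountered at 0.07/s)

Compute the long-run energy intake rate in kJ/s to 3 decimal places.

1.123 kJ/s

Energy encountered per unit search time: 0.0947×3.4 + 0.205×10 + 0.07×12 = 3.212 kJ/s.
Handling time per unit search time: 0.0947×7.5 + 0.205×2.5 + 0.07×9.1 = 1.86.
Rate = 3.212/(1 + 1.86) = 1.123 kJ/s.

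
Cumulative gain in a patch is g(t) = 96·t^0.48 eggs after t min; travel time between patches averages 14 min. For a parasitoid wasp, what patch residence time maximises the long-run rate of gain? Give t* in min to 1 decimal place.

12.9 min

Optimal t* satisfies g'(t*) = g(t*)/(T + t*).
g'(t) = 0.48·96·t^-0.52. Setting 0.48·96·t^-0.52 = 96·t^0.48/(14+t) gives 0.48(14+t) = t, so 0.52·t = 0.48×14.
t* = 0.48×14/0.52 = 12.92 min.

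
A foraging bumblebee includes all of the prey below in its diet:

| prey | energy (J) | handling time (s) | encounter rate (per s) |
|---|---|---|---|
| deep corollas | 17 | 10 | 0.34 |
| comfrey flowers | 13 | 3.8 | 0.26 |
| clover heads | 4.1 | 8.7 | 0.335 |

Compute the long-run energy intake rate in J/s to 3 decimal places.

1.269 J/s

R = (0.34×17 + 0.26×13 + 0.335×4.1) / (1 + 0.34×10 + 0.26×3.8 + 0.335×8.7) = 10.53/8.303 = 1.269 J/s.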